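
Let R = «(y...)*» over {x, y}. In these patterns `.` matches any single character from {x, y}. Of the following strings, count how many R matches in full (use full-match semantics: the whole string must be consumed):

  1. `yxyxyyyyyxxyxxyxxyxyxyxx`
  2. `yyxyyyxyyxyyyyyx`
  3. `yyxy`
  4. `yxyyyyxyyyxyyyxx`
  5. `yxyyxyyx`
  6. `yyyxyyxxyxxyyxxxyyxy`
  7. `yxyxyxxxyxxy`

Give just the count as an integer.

1 → no match
2 → match
3 → match
4 → match
5 → no match
6 → match
7 → match
Total matched: 5

5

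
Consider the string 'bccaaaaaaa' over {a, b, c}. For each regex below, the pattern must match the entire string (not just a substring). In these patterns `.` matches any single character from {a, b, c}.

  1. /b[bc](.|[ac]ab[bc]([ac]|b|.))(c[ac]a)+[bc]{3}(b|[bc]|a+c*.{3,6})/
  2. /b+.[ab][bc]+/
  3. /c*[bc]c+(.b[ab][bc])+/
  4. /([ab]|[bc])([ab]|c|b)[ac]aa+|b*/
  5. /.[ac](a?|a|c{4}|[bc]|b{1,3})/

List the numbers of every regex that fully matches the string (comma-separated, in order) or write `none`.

1 → no match
2 → no match
3 → no match
4 → match
5 → no match

4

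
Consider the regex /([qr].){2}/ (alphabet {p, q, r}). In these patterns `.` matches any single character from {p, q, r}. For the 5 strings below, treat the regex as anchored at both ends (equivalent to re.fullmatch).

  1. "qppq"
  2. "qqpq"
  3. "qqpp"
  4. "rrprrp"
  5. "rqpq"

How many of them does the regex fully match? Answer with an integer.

0

1 → no match
2 → no match
3 → no match
4 → no match
5 → no match
Total matched: 0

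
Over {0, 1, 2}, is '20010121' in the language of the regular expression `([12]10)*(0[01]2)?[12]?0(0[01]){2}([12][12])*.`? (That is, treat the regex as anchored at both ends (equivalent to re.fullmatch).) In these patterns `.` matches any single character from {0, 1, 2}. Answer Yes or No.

No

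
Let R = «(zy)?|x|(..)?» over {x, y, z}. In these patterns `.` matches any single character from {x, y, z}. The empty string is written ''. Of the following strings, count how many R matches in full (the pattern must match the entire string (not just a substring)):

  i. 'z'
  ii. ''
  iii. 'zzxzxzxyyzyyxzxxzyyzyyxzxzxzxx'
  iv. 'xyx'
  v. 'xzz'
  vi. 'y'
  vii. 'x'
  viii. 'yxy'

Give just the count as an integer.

2

i → no match
ii → match
iii → no match
iv → no match
v → no match
vi → no match
vii → match
viii → no match
Total matched: 2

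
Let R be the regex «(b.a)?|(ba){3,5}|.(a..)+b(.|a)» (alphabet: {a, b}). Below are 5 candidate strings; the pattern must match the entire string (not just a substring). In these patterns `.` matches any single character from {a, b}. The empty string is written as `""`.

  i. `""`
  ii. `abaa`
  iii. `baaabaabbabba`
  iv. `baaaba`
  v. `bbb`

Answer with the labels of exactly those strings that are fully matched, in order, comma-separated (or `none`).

i → match
ii → no match
iii → no match
iv → match
v → no match

i, iv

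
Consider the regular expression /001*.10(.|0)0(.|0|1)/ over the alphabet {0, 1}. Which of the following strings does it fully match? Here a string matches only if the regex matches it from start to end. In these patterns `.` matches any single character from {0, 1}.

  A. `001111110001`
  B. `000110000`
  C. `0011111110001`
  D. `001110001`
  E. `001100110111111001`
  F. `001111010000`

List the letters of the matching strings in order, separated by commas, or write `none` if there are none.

A → match
B → no match
C → match
D → match
E → no match
F → match

A, C, D, F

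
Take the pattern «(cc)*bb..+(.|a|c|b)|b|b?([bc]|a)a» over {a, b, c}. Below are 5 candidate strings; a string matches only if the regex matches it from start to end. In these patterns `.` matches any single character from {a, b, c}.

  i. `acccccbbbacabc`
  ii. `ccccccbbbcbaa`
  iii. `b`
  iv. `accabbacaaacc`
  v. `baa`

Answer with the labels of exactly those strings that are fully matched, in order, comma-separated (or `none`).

ii, iii, v

i → no match
ii → match
iii → match
iv → no match
v → match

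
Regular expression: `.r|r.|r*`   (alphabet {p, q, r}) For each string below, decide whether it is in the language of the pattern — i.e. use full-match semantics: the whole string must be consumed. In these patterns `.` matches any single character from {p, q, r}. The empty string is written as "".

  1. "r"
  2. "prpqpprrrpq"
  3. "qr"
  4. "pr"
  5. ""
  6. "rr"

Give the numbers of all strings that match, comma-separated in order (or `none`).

1 → match
2 → no match
3 → match
4 → match
5 → match
6 → match

1, 3, 4, 5, 6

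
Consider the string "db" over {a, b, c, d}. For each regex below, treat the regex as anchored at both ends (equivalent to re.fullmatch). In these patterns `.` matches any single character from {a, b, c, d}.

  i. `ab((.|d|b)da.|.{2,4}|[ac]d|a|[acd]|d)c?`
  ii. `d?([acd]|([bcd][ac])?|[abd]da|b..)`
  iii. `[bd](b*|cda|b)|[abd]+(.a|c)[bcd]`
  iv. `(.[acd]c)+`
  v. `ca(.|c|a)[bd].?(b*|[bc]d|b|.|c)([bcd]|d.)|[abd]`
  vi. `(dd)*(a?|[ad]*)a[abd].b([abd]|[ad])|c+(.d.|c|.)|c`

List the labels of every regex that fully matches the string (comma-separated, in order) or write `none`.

i → no match — must start with "ab"
ii → no match
iii → match
iv → no match — must end with "c"
v → no match
vi → no match

iii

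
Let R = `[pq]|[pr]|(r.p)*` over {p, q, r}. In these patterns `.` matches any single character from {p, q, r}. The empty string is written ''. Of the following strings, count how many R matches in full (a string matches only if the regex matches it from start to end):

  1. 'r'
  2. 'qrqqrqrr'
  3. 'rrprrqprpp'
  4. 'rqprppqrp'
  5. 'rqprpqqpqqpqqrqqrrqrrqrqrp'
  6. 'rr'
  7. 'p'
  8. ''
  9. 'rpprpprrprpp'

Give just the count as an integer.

1 → match
2 → no match
3 → no match
4 → no match
5 → no match
6 → no match
7 → match
8 → match
9 → match
Total matched: 4

4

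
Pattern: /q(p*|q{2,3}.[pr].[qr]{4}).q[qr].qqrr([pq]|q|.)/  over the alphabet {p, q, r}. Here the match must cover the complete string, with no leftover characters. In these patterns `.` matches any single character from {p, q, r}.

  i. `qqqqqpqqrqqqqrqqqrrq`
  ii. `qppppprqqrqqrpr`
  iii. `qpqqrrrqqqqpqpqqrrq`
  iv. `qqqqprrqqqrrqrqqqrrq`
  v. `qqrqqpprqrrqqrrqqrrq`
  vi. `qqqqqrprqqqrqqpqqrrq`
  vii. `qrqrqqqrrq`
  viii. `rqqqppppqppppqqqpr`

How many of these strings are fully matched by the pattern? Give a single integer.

4

i → match
ii → no match
iii → no match
iv → match
v → no match
vi → match
vii. `qrqrqqqrrq` → match
viii → no match — must start with `q`
Total matched: 4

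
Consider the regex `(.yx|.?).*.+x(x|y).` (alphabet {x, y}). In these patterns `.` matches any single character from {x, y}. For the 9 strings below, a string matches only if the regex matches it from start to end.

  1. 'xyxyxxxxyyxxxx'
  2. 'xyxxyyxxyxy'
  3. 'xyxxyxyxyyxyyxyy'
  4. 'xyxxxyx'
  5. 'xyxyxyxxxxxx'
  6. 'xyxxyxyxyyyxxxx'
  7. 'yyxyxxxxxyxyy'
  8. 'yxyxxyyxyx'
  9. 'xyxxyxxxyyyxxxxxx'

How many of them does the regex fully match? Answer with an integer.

1 → match
2 → no match
3 → match
4 → match
5 → match
6 → match
7 → match
8 → match
9 → match
Total matched: 8

8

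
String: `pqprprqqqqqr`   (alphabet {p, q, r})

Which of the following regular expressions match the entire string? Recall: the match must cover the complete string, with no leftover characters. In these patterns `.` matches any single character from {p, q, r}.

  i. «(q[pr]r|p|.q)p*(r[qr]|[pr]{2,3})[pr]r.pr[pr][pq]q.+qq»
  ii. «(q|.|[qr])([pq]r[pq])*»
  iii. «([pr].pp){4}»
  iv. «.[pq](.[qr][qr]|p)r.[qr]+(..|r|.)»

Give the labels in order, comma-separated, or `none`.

iv

i → no match — must end with `qq`
ii → no match
iii → no match — must end with `pp`
iv → match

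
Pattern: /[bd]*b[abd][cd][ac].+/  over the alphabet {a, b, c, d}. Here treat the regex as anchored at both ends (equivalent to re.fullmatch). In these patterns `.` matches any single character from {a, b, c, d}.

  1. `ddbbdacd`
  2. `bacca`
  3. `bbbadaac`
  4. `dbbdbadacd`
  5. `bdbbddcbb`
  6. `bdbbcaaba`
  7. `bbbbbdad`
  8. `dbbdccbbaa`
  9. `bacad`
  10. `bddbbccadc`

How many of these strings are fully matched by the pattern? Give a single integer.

1 → match
2 → match
3 → match
4 → match
5 → match
6 → match
7 → match
8 → match
9 → match
10 → match
Total matched: 10

10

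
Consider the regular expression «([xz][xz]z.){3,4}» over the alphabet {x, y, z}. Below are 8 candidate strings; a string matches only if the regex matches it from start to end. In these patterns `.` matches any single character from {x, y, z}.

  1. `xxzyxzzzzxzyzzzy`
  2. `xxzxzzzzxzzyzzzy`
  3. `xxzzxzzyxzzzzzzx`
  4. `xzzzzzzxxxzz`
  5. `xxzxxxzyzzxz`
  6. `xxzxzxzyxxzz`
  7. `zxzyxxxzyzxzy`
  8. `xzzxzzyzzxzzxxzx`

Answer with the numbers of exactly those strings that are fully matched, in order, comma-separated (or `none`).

1, 2, 3, 4, 6

1 → match
2 → match
3 → match
4. `xzzzzzzxxxzz` → match
5. `xxzxxxzyzzxz` → no match
6. `xxzxzxzyxxzz` → match
7 → no match
8 → no match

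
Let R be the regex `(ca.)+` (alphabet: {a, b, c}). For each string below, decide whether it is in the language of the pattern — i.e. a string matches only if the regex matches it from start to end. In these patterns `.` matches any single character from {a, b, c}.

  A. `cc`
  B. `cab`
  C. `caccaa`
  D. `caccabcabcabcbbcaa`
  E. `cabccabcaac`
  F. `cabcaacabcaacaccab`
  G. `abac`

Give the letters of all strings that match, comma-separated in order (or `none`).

B, C, F

A → no match — must start with `ca`
B → match
C → match
D → no match
E → no match
F → match
G → no match — must start with `ca`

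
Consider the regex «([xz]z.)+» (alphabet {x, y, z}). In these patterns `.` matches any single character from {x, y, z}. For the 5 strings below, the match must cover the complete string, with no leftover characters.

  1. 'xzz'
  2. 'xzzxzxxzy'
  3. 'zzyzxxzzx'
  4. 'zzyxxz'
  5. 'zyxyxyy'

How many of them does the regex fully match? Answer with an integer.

2

1. 'xzz' → match
2. 'xzzxzxxzy' → match
3. 'zzyzxxzzx' → no match
4. 'zzyxxz' → no match
5. 'zyxyxyy' → no match
Total matched: 2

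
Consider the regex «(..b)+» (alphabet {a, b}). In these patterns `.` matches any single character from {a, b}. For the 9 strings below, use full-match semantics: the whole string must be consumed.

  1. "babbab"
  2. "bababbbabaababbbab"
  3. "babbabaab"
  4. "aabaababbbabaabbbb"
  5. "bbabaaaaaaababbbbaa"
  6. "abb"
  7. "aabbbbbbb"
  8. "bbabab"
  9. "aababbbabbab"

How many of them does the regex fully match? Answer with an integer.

1 → match
2 → match
3 → match
4 → match
5 → no match — must end with "b"
6 → match
7 → match
8 → no match
9 → match
Total matched: 7

7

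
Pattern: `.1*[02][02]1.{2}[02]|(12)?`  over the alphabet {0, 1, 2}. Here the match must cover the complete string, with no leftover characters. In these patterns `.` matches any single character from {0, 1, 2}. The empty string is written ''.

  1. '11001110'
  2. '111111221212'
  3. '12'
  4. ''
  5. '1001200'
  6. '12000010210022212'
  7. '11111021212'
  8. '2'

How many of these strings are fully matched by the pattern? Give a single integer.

6

1. '11001110' → match
2. '111111221212' → match
3. '12' → match
4. '' → match
5. '1001200' → match
6 → no match
7. '11111021212' → match
8. '2' → no match
Total matched: 6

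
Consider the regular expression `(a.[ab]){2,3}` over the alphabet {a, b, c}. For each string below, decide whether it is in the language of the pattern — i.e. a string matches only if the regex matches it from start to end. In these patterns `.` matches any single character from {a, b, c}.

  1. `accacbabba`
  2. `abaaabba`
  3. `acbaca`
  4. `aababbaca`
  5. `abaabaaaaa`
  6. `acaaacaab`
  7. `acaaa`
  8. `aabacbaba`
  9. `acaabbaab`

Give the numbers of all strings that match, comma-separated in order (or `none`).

1. `accacbabba` → no match
2. `abaaabba` → no match
3. `acbaca` → match
4. `aababbaca` → match
5. `abaabaaaaa` → no match
6. `acaaacaab` → no match
7. `acaaa` → no match
8. `aabacbaba` → match
9. `acaabbaab` → match

3, 4, 8, 9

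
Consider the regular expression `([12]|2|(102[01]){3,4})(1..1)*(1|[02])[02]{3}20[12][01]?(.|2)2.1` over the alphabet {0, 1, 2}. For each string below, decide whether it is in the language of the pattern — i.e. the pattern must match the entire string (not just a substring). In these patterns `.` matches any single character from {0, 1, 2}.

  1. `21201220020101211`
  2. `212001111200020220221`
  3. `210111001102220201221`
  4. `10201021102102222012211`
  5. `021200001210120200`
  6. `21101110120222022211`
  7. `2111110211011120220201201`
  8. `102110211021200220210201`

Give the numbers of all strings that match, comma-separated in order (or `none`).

1 → match
2 → no match
3 → match
4 → match
5 → no match — must end with `1`
6 → match
7 → match
8 → match

1, 3, 4, 6, 7, 8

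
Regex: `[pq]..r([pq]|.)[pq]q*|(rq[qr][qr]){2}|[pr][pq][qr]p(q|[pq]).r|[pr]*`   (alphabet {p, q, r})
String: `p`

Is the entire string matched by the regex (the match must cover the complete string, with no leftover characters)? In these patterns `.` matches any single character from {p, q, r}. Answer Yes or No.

Yes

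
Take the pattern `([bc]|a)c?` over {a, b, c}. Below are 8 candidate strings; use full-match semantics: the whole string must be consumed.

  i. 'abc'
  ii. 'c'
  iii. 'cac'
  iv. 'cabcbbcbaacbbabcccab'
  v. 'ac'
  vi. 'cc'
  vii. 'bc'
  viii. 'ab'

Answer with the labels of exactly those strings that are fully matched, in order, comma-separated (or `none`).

i → no match
ii → match
iii → no match
iv → no match
v → match
vi → match
vii → match
viii → no match

ii, v, vi, vii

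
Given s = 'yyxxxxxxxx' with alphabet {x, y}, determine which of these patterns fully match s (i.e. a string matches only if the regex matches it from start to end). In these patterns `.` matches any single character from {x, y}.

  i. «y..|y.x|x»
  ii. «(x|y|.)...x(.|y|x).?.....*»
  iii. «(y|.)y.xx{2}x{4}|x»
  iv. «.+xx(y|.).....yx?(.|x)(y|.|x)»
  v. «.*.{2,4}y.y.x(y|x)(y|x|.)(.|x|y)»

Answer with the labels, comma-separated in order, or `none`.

i → no match
ii → match
iii → match
iv → no match
v → no match

ii, iii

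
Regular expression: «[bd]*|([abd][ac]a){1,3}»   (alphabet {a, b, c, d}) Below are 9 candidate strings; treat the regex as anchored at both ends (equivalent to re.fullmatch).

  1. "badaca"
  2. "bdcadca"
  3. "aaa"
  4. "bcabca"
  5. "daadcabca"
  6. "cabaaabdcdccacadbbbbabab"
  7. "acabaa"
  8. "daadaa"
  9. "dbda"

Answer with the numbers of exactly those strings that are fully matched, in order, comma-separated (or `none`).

1. "badaca" → no match
2. "bdcadca" → no match
3. "aaa" → match
4. "bcabca" → match
5. "daadcabca" → match
6 → no match
7. "acabaa" → match
8. "daadaa" → match
9. "dbda" → no match

3, 4, 5, 7, 8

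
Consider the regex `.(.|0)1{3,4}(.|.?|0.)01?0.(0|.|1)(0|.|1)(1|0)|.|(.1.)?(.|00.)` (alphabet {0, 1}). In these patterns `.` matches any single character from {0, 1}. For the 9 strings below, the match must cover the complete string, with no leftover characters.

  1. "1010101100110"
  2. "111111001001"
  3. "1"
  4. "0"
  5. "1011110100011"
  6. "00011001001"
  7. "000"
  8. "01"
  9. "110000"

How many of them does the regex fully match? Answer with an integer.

1 → no match
2 → match
3 → match
4 → match
5 → match
6 → no match
7 → match
8 → no match
9 → match
Total matched: 6

6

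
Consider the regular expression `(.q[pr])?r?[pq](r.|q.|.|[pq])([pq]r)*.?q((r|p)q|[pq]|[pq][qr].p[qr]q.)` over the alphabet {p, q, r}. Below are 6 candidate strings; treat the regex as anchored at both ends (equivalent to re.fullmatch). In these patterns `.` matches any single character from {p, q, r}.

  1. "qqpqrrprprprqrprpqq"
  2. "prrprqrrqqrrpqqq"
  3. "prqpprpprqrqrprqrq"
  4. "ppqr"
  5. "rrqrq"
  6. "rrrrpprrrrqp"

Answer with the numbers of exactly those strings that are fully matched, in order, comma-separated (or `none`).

1 → match
2 → match
3 → no match
4. "ppqr" → no match
5. "rrqrq" → no match
6. "rrrrpprrrrqp" → no match

1, 2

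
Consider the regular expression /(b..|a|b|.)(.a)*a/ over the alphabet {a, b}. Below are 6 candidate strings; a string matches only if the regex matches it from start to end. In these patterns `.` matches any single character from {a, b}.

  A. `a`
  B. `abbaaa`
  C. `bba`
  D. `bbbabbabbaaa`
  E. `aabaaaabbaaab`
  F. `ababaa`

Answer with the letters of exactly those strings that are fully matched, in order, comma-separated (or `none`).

A → no match
B → no match
C → no match
D → no match
E → no match — must end with `a`
F → match

F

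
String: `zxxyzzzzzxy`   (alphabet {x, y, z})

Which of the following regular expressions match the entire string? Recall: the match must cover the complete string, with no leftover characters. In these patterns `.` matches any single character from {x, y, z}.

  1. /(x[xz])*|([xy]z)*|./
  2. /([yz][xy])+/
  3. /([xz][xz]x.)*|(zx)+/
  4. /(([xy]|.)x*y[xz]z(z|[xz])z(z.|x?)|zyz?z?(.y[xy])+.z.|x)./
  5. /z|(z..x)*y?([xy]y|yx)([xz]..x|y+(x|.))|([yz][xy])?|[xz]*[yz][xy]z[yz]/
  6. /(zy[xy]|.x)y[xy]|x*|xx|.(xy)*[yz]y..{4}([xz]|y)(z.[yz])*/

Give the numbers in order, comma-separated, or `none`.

1 → no match
2 → no match
3 → no match
4 → match
5 → no match
6 → no match

4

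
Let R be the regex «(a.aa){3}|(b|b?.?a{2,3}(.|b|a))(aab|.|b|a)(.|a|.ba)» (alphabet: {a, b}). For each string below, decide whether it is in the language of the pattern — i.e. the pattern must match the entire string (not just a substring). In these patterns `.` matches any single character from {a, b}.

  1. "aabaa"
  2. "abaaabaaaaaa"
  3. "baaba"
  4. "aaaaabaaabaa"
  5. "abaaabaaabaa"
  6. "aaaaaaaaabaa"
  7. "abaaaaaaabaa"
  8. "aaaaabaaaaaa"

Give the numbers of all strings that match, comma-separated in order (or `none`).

1 → match
2 → match
3 → match
4 → match
5 → match
6 → match
7 → match
8 → match

1, 2, 3, 4, 5, 6, 7, 8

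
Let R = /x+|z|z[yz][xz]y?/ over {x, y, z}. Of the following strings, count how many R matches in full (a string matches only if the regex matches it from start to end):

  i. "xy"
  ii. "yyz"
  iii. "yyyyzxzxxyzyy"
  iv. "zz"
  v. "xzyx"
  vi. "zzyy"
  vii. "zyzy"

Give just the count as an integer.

i → no match
ii → no match
iii → no match
iv → no match
v → no match
vi → no match
vii → match
Total matched: 1

1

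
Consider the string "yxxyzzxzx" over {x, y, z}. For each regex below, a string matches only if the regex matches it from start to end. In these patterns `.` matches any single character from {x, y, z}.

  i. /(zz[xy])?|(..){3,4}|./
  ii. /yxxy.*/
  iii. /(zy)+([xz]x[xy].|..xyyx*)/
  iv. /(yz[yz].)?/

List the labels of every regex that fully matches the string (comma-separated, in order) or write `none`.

i → no match
ii → match
iii → no match — must start with "zy"
iv → no match

ii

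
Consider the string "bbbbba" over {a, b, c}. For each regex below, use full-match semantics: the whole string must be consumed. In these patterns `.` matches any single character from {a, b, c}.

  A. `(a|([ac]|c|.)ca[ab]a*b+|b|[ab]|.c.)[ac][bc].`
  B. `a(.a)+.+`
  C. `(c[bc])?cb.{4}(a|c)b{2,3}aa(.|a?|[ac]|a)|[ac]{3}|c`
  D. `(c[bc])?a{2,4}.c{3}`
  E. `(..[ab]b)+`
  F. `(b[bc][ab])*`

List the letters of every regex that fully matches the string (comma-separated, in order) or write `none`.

F

A → no match
B → no match — must start with "a"
C → no match
D → no match — must end with "c"
E → no match — must end with "b"
F → match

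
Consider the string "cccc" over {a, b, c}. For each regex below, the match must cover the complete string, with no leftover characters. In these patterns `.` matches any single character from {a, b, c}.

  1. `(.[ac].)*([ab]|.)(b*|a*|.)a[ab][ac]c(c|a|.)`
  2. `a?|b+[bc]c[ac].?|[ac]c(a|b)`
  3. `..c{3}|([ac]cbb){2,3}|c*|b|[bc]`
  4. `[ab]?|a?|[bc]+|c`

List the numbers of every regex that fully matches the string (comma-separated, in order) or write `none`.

1 → no match
2 → no match
3 → match
4 → match

3, 4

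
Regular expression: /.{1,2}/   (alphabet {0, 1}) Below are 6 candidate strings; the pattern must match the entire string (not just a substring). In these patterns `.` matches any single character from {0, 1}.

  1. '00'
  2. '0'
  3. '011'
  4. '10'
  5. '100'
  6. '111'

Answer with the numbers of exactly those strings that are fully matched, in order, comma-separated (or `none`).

1 → match
2 → match
3 → no match
4 → match
5 → no match
6 → no match

1, 2, 4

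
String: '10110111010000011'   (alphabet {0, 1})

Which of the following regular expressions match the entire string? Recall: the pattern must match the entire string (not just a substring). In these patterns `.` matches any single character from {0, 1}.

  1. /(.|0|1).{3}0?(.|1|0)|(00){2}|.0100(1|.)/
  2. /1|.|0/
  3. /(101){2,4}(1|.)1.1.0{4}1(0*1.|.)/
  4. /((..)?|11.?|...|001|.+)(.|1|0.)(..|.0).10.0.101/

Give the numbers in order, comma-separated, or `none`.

3

1 → no match
2 → no match
3 → match
4 → no match — must end with '101'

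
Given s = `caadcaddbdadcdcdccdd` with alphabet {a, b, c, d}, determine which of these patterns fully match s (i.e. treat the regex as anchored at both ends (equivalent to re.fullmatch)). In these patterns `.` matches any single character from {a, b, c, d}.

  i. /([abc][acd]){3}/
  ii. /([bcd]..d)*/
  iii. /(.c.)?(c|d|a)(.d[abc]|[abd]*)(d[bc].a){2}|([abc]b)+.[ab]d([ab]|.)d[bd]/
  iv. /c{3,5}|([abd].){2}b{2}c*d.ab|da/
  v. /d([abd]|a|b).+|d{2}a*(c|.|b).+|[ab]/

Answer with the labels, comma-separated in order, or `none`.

ii

i → no match
ii → match
iii → no match
iv → no match
v → no match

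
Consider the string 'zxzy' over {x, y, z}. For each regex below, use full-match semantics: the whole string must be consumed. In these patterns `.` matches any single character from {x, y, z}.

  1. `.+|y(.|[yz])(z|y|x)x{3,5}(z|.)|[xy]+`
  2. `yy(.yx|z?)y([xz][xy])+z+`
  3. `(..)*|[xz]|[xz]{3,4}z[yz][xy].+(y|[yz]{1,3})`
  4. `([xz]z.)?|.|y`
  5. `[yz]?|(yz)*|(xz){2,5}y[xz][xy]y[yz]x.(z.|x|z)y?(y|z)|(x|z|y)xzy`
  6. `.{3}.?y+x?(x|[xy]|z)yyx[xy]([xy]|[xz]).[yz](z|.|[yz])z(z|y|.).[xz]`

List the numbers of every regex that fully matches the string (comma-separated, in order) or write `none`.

1, 3, 5

1 → match
2 → no match — must start with 'yy'
3 → match
4 → no match
5 → match
6 → no match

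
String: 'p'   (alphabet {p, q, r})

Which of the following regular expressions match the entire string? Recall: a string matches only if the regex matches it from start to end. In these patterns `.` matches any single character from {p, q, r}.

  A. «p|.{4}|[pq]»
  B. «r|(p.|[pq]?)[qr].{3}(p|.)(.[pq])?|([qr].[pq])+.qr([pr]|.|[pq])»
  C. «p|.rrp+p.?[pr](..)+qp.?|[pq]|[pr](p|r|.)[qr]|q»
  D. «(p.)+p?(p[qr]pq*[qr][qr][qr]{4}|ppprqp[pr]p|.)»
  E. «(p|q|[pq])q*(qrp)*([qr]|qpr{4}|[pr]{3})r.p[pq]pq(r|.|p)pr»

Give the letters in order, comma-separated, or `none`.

A, C

A → match
B → no match
C → match
D → no match
E → no match — must end with 'pr'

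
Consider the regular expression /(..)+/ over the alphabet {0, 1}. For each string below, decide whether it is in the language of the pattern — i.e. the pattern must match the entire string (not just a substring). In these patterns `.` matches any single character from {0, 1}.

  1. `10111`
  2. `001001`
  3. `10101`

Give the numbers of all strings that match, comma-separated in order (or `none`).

2

1 → no match
2 → match
3 → no match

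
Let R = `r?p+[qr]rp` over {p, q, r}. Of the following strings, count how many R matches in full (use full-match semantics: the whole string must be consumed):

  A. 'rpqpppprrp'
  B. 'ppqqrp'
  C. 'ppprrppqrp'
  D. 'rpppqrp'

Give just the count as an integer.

A → no match
B → no match
C → no match
D → match
Total matched: 1

1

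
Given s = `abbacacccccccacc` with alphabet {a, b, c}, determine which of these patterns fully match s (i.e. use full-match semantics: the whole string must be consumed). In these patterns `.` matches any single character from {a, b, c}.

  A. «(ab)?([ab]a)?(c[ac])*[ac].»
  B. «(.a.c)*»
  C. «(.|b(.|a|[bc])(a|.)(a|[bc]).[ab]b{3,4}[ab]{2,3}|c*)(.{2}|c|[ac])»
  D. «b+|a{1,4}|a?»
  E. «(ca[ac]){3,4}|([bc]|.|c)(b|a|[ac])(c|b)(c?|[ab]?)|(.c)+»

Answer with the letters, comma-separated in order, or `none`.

A

A → match
B → no match
C → no match
D → no match
E → no match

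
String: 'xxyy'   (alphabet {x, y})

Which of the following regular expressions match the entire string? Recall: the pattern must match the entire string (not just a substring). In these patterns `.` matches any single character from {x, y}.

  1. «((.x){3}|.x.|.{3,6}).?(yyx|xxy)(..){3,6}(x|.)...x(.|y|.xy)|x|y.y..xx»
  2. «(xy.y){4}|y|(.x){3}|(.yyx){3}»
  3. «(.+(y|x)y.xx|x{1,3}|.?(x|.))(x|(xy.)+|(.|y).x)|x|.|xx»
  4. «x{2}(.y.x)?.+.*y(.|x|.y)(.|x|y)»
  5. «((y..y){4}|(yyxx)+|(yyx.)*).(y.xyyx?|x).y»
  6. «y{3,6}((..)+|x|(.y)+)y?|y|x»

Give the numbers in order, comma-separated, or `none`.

1 → no match
2 → no match
3 → match
4 → no match
5 → match
6 → no match

3, 5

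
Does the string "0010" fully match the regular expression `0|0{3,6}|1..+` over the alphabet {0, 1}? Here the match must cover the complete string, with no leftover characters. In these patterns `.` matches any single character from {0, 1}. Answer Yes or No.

No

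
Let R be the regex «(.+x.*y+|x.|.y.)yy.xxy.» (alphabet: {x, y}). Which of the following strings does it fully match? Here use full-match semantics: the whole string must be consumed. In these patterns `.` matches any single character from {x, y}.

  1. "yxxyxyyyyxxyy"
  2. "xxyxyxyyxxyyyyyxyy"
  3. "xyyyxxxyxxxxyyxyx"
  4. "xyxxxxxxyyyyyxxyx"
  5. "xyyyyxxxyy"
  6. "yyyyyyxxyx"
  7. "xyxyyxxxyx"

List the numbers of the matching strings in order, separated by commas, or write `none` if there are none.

1, 4, 5, 6, 7

1 → match
2 → no match
3 → no match
4 → match
5. "xyyyyxxxyy" → match
6. "yyyyyyxxyx" → match
7. "xyxyyxxxyx" → match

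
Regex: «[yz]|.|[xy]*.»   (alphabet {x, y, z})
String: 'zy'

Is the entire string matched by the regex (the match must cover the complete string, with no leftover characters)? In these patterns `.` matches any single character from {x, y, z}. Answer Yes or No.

No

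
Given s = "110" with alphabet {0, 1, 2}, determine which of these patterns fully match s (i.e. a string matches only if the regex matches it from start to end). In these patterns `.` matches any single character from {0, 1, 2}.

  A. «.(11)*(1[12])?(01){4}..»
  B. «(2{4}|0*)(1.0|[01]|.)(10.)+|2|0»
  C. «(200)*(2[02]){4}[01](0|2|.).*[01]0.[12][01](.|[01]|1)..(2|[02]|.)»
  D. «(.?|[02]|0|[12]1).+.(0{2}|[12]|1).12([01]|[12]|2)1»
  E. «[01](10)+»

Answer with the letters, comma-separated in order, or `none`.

E

A → no match
B → no match
C → no match
D → no match — must end with "1"
E → match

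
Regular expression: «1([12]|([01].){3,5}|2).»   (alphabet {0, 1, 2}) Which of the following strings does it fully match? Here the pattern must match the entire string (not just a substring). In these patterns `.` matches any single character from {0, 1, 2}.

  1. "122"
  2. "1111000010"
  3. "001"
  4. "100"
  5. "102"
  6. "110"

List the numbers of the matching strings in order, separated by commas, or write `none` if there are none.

1. "122" → match
2. "1111000010" → match
3. "001" → no match — must start with "1"
4. "100" → no match
5. "102" → no match
6. "110" → match

1, 2, 6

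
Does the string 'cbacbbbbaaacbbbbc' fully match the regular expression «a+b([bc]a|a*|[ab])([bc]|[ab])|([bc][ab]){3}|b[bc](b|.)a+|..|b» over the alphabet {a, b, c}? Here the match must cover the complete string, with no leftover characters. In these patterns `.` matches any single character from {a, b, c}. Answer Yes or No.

No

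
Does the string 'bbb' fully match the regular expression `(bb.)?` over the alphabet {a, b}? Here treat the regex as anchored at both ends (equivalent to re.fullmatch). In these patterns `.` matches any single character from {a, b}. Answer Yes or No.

Yes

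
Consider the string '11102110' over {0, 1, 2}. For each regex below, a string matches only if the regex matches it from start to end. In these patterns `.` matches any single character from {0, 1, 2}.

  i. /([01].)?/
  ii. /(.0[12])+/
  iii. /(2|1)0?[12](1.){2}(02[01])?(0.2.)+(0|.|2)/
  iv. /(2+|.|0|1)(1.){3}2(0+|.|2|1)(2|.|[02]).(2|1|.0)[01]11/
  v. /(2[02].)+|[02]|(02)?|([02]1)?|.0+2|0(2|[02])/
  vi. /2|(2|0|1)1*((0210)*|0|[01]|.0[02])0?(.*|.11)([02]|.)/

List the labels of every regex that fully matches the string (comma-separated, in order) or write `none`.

i → no match
ii → no match
iii → no match
iv → no match — must end with '11'
v → no match
vi → match

vi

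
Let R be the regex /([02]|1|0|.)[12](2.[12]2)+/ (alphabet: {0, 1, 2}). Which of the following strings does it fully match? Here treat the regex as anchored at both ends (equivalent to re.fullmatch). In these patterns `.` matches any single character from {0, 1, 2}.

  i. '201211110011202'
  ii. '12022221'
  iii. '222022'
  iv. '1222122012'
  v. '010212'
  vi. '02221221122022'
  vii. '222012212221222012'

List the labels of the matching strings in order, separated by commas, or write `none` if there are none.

i → no match
ii. '12022221' → no match — must end with '2'
iii. '222022' → match
iv. '1222122012' → match
v. '010212' → no match
vi → match
vii → match

iii, iv, vi, vii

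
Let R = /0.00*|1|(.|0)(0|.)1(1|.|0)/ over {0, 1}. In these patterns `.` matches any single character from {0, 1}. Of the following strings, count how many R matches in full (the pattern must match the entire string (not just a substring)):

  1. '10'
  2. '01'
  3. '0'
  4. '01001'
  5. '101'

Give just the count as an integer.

1 → no match
2 → no match
3 → no match
4 → no match
5 → no match
Total matched: 0

0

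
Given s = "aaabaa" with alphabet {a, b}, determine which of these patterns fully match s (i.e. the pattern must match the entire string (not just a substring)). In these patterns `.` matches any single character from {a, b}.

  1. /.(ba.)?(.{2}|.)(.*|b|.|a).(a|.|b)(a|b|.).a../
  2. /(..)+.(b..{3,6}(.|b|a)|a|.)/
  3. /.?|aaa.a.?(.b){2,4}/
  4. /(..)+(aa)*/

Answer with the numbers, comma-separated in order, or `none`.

1 → no match
2 → match
3 → no match
4 → match

2, 4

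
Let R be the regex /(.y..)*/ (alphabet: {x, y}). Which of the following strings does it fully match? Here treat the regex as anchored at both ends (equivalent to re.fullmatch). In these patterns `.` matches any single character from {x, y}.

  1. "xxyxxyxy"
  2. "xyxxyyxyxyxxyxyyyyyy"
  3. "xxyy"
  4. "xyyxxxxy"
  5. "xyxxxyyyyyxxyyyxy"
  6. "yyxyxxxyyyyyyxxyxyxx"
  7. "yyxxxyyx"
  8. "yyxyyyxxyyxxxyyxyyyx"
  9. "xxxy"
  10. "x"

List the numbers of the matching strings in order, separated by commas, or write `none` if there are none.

7, 8

1 → no match
2 → no match
3 → no match
4 → no match
5 → no match
6 → no match
7 → match
8 → match
9 → no match
10 → no match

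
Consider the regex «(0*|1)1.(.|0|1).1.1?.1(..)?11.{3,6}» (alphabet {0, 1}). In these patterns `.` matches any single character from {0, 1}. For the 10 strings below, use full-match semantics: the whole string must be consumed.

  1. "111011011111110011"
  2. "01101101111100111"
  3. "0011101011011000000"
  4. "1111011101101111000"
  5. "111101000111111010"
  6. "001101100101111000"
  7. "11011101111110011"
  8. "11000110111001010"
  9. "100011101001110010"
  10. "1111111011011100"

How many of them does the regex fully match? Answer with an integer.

8

1 → match
2 → match
3 → no match
4 → match
5 → no match
6 → match
7 → match
8 → match
9 → match
10 → match
Total matched: 8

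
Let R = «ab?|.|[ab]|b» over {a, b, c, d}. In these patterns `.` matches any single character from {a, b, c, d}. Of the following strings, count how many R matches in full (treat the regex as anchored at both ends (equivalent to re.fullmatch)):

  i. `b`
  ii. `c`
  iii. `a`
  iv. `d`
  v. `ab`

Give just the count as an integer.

i → match
ii → match
iii → match
iv → match
v → match
Total matched: 5

5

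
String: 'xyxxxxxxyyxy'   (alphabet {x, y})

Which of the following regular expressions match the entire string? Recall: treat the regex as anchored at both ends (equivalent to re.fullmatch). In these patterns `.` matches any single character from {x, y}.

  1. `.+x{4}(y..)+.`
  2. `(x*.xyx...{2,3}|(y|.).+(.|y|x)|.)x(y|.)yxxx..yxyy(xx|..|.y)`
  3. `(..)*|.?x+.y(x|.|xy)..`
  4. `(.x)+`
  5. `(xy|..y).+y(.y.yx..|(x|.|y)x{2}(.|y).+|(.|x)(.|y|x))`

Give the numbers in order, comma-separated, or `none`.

1 → match
2 → no match
3 → match
4 → no match — must end with 'x'
5 → match

1, 3, 5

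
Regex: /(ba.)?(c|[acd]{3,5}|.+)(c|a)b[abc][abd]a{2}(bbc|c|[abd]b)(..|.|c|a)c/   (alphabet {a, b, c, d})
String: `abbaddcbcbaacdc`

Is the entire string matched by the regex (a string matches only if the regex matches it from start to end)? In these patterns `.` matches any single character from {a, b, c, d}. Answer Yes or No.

Yes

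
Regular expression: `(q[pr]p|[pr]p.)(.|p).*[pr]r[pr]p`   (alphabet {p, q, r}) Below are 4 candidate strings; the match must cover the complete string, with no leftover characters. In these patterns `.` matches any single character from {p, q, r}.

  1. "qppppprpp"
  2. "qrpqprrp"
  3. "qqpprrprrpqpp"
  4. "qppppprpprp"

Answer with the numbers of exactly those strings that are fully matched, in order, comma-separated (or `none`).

1, 2

1. "qppppprpp" → match
2. "qrpqprrp" → match
3 → no match
4. "qppppprpprp" → no match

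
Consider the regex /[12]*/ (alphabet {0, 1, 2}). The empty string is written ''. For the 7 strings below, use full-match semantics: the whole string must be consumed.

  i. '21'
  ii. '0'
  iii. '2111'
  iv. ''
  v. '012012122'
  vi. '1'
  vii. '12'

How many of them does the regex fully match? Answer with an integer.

5

i. '21' → match
ii. '0' → no match
iii. '2111' → match
iv. '' → match
v. '012012122' → no match
vi. '1' → match
vii. '12' → match
Total matched: 5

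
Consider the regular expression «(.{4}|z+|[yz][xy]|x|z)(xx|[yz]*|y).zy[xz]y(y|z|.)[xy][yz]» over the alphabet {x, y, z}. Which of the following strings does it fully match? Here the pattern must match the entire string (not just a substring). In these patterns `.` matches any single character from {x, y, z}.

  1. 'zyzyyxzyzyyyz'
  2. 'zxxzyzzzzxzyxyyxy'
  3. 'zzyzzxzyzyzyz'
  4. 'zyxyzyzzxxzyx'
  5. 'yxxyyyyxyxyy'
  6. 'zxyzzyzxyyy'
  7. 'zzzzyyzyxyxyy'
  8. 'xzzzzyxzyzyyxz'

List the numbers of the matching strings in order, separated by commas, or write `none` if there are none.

1, 2, 3, 7, 8

1 → match
2 → match
3 → match
4 → no match
5. 'yxxyyyyxyxyy' → no match
6. 'zxyzzyzxyyy' → no match
7 → match
8 → match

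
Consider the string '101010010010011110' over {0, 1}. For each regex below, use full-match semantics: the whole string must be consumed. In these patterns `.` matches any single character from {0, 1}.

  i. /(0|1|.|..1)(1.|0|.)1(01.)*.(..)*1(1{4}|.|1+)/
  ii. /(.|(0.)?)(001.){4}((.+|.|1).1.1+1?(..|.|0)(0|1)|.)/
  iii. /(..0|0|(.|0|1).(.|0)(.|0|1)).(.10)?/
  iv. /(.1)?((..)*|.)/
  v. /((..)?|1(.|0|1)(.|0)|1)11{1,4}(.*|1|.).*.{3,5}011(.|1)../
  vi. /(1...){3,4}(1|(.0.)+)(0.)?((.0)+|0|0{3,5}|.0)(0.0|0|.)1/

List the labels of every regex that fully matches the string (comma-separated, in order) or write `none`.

i, iv

i → match
ii → no match
iii → no match
iv → match
v → no match
vi → no match — must end with '1'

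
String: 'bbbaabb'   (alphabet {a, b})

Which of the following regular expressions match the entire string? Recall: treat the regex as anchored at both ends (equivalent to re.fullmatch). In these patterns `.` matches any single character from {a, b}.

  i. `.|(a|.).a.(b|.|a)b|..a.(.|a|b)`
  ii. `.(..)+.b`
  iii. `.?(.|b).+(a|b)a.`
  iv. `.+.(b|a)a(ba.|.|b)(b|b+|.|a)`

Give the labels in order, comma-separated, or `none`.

ii, iv

i → no match
ii → match
iii → no match
iv → match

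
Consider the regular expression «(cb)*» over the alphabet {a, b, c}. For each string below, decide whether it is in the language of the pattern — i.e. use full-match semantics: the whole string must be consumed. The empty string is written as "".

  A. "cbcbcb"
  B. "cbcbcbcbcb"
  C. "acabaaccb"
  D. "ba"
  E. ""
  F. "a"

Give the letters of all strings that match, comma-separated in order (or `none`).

A, B, E

A → match
B → match
C → no match
D → no match
E → match
F → no match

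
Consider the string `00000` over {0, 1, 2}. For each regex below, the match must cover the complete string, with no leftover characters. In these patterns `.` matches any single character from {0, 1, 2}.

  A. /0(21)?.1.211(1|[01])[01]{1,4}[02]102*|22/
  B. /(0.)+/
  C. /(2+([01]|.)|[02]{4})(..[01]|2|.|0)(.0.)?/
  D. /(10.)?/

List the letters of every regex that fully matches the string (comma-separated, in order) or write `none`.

A → no match
B → no match
C → match
D → no match

C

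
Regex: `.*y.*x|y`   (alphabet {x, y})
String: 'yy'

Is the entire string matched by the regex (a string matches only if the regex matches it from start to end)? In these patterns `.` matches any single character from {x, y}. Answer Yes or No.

No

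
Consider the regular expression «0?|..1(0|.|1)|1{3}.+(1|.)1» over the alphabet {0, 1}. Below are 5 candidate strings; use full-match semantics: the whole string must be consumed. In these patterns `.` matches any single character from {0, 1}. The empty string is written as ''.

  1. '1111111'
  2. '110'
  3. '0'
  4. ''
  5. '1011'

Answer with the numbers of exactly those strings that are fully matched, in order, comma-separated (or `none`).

1, 3, 4, 5

1 → match
2 → no match
3 → match
4 → match
5 → match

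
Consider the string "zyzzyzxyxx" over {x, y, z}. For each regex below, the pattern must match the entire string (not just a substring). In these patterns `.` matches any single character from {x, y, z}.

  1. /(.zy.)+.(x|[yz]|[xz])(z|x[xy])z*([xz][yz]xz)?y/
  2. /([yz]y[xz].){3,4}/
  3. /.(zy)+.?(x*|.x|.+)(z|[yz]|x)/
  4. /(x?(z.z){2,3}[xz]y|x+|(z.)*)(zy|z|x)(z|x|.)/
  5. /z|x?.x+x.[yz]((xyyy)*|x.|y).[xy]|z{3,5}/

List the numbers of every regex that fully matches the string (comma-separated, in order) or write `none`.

4

1 → no match — must end with "y"
2 → no match
3 → no match
4 → match
5 → no match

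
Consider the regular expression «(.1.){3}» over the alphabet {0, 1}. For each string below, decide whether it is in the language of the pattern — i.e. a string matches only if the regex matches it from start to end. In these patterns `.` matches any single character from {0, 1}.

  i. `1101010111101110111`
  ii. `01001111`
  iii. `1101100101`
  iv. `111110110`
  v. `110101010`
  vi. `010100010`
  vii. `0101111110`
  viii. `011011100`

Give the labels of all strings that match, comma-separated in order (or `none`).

i → no match
ii → no match
iii → no match
iv → match
v → no match
vi → no match
vii → no match
viii → no match

iv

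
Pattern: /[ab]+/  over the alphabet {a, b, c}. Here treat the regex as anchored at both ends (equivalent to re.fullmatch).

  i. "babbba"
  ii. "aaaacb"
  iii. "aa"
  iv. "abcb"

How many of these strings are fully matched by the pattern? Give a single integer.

i → match
ii → no match
iii → match
iv → no match
Total matched: 2

2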